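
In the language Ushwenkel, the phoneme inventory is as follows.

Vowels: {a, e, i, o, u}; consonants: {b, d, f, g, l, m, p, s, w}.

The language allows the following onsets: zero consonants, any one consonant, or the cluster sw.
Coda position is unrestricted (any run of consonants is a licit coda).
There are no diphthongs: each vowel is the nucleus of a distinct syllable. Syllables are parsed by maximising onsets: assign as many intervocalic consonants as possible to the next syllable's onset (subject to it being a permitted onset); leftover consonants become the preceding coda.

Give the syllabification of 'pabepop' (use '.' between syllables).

Vowels present: a, e, o; each is a nucleus, giving 3 syllables.
σ1/σ2 boundary: just /b/ — single C goes to the following onset.
σ2/σ3 boundary: /p/ → onset of the next syllable (single consonants are always licit onsets).

pa.be.pop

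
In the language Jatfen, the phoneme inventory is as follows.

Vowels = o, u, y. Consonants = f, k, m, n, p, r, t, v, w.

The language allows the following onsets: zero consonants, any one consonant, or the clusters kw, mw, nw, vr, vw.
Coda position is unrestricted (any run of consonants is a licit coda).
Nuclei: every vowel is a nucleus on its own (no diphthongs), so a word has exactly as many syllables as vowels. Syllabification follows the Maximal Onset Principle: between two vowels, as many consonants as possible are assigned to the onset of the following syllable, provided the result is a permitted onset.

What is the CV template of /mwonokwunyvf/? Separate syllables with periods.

The vowels are o, o, u, y — 4 nuclei, so 4 syllables.
V1 /o/ – V2 /o/: just /n/ — single C goes to the following onset.
V2 /o/ – V3 /u/: cluster /kw/ — /kw/ is itself a permitted onset, so the whole cluster goes right; preceding coda = ∅.
V3 /u/ – V4 /y/: /n/ is a single consonant, so it becomes the next onset.
Result: mwo.no.kwu.nyvf.
Mapping each syllable to C/V: /mwo/ → CCV, /no/ → CV, /kwu/ → CCV, /nyvf/ → CVCC.

CCV.CV.CCV.CVCC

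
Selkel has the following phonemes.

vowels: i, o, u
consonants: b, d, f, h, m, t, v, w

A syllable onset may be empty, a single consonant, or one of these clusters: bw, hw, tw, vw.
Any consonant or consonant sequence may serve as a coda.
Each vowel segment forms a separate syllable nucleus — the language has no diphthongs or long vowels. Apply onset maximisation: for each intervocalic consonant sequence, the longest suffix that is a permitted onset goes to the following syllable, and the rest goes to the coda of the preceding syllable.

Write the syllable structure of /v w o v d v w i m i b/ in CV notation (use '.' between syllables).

Nuclei (vowels): o, i, i → 3 syllables.
/o…i/ gap (V1→V2): /vdvw/; trying suffixes from longest down, /vw/ is the first permitted one, so coda /vd/ | onset /vw/.
/i…i/ gap (V2→V3): /m/ → onset of the next syllable (single consonants are always licit onsets).
Result: vwovd.vwi.mib.
Mapping each syllable to C/V: /vwovd/ → CCVCC, /vwi/ → CCV, /mib/ → CVC.

CCVCC.CCV.CVC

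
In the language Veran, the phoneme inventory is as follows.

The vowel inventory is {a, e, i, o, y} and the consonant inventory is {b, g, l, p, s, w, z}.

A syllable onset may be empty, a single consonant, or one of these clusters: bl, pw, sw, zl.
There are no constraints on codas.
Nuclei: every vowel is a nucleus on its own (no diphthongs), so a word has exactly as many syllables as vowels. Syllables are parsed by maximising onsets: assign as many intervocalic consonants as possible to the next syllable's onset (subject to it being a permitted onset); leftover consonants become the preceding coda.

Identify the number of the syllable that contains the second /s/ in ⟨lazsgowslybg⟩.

The vowels are a, o, y — 3 nuclei, so 3 syllables.
V1 /a/ – V2 /o/: /zsg/ splits as /zs/ + /g/ (/g/ is the longest suffix that is a licit onset).
V2 /o/ – V3 /y/: cluster /wsl/ — the longest permitted-onset suffix is /l/; onset = /l/, preceding coda = /ws/.
Putting it together: lazs.gows.lybg.
The second /s/ is in the coda of syllable 2 (/gows/).

2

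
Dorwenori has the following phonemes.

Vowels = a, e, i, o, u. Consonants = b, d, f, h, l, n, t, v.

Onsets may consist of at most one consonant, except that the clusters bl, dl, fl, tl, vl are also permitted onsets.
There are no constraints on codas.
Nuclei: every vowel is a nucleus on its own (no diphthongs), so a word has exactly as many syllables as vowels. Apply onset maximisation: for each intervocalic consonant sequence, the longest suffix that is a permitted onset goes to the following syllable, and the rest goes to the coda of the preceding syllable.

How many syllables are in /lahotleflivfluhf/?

Vowels present: a, o, e, i, u; each is a nucleus, giving 5 syllables.

5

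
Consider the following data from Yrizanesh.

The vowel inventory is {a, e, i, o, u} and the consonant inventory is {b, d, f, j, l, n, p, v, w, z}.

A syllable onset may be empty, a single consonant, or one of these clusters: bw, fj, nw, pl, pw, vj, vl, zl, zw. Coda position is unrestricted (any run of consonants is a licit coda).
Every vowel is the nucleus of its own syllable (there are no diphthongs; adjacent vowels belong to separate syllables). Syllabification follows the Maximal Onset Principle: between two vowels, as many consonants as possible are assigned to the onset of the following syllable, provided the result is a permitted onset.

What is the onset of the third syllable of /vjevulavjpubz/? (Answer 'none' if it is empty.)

l

Nuclei (vowels): e, u, a, u → 4 syllables.
Between /e/ (V1) and /u/ (V2): /v/ is a single consonant, so it becomes the next onset.
Between /u/ (V2) and /a/ (V3): just /l/ — single C goes to the following onset.
Between /a/ (V3) and /u/ (V4): /vjp/; trying suffixes from longest down, /p/ is the first permitted one, so coda /vj/ | onset /p/.
So the parse is vje.vu.lavj.pubz.
Syllable 3 is /lavj/: onset /l/, nucleus /a/, coda /vj/.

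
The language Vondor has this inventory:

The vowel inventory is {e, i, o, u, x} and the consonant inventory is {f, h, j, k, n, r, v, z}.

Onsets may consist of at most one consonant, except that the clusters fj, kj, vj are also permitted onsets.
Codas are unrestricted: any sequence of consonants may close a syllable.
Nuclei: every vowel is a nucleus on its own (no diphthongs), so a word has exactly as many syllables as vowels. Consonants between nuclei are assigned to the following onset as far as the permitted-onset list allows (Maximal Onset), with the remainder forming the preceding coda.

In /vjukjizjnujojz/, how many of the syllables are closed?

Vowels present: u, i, u, o; each is a nucleus, giving 4 syllables.
Between /u/ (V1) and /i/ (V2): cluster /kj/ — /kj/ is itself a permitted onset, so the whole cluster goes right; preceding coda = ∅.
Between /i/ (V2) and /u/ (V3): /zjn/ — longest licit onset from the right is /n/, leaving /zj/ as coda.
Between /u/ (V3) and /o/ (V4): /j/ → onset of the next syllable (single consonants are always licit onsets).
Syllabification: vju.kjizj.nu.jojz.
Classifying each syllable: /vju/ (open), /kjizj/ (closed), /nu/ (open), /jojz/ (closed).
Closed syllables: 2.

2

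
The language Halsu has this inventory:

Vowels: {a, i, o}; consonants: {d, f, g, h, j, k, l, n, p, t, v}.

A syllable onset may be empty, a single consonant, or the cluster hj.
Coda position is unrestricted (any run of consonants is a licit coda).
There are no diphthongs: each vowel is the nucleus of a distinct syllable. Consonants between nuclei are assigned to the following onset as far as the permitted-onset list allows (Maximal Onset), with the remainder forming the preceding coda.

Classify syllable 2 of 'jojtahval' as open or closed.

closed

Nuclei (vowels): o, a, a → 3 syllables.
/o…a/ gap (V1→V2): /jt/ splits as /j/ + /t/ (/t/ is the longest suffix that is a licit onset).
/a…a/ gap (V2→V3): /hv/ splits as /h/ + /v/ (/v/ is the longest suffix that is a licit onset).
Result: joj.tah.val.
Syllable 2 is /tah/ with coda /h/, so it is closed.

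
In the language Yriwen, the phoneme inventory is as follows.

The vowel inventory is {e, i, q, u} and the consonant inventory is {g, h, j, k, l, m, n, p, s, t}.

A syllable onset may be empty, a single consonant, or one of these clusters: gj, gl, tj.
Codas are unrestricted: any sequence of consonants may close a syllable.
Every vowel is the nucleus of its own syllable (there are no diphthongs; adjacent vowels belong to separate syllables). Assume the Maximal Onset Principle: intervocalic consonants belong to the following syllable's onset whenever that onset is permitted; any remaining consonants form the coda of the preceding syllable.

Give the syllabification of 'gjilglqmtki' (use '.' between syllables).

gjil.glqmt.ki

Nuclei (vowels): i, q, i → 3 syllables.
σ1/σ2 boundary: /lgl/ — longest licit onset from the right is /gl/, leaving /l/ as coda.
σ2/σ3 boundary: /mtk/ — longest licit onset from the right is /k/, leaving /mt/ as coda.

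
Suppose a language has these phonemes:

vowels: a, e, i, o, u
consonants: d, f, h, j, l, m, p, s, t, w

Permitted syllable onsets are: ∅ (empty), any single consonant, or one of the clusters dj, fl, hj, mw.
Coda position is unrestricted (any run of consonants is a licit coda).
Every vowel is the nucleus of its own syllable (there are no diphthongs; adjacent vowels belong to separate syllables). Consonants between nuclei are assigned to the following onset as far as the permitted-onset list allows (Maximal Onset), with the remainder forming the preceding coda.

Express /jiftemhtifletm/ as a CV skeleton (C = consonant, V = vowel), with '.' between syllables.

Vowels present: i, e, i, e; each is a nucleus, giving 4 syllables.
σ1/σ2 boundary: /ft/ splits as /f/ + /t/ (/t/ is the longest suffix that is a licit onset).
σ2/σ3 boundary: cluster /mht/ — the longest permitted-onset suffix is /t/; onset = /t/, preceding coda = /mh/.
σ3/σ4 boundary: /fl/ is a licit onset in full, so it all attaches to the next syllable.
Syllabification: jif.temh.ti.fletm.
Mapping each syllable to C/V: /jif/ → CVC, /temh/ → CVCC, /ti/ → CV, /fletm/ → CCVCC.

CVC.CVCC.CV.CCVCC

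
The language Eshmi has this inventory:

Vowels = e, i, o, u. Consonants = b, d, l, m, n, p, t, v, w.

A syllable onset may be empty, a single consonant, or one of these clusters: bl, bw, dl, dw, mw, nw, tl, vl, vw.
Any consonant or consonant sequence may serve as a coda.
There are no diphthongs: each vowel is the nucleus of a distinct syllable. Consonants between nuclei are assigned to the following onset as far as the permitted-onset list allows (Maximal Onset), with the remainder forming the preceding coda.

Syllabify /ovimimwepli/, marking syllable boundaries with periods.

The vowels are o, i, i, e, i — 5 nuclei, so 5 syllables.
V1 /o/ – V2 /i/: just /v/ — single C goes to the following onset.
V2 /i/ – V3 /i/: /m/ → onset of the next syllable (single consonants are always licit onsets).
V3 /i/ – V4 /e/: cluster /mw/ — /mw/ is itself a permitted onset, so the whole cluster goes right; preceding coda = ∅.
V4 /e/ – V5 /i/: /pl/ splits as /p/ + /l/ (/l/ is the longest suffix that is a licit onset).

o.vi.mi.mwep.li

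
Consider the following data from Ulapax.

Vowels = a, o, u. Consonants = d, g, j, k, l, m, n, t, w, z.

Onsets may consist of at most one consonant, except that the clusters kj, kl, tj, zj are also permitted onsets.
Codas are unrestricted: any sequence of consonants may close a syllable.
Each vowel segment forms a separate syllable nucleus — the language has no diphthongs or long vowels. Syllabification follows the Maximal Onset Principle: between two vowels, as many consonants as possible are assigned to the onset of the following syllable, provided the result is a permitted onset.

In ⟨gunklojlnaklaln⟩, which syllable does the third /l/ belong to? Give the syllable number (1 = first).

The vowels are u, o, a, a — 4 nuclei, so 4 syllables.
Between /u/ (V1) and /o/ (V2): /nkl/ splits as /n/ + /kl/ (/kl/ is the longest suffix that is a licit onset).
Between /o/ (V2) and /a/ (V3): cluster /jln/ — the longest permitted-onset suffix is /n/; onset = /n/, preceding coda = /jl/.
Between /a/ (V3) and /a/ (V4): /kl/ is a licit onset in full, so it all attaches to the next syllable.
So the parse is gun.klojl.na.klaln.
The third /l/ is in the onset of syllable 4 (/klaln/).

4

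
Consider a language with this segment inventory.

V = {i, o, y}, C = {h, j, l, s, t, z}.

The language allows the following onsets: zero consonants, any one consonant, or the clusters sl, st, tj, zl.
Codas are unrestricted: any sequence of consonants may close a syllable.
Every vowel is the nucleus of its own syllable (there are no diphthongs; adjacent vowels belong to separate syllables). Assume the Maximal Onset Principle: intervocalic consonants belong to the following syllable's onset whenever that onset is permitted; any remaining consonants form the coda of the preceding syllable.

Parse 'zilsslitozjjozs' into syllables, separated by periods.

zils.sli.tozj.jozs

The vowels are i, i, o, o — 4 nuclei, so 4 syllables.
/i…i/ gap (V1→V2): /lssl/; trying suffixes from longest down, /sl/ is the first permitted one, so coda /ls/ | onset /sl/.
/i…o/ gap (V2→V3): just /t/ — single C goes to the following onset.
/o…o/ gap (V3→V4): /zjj/; trying suffixes from longest down, /j/ is the first permitted one, so coda /zj/ | onset /j/.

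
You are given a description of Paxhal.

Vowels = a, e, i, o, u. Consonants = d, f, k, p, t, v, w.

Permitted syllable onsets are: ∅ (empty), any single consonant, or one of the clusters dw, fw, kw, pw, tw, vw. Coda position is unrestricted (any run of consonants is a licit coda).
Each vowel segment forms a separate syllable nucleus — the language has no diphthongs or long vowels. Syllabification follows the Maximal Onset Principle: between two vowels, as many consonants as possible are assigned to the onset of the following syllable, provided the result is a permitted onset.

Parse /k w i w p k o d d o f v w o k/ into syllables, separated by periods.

Vowels present: i, o, o, o; each is a nucleus, giving 4 syllables.
/i…o/ gap (V1→V2): /wpk/ — longest licit onset from the right is /k/, leaving /wp/ as coda.
/o…o/ gap (V2→V3): /dd/ — longest licit onset from the right is /d/, leaving /d/ as coda.
/o…o/ gap (V3→V4): /fvw/ splits as /f/ + /vw/ (/vw/ is the longest suffix that is a licit onset).

kwiwp.kod.dof.vwok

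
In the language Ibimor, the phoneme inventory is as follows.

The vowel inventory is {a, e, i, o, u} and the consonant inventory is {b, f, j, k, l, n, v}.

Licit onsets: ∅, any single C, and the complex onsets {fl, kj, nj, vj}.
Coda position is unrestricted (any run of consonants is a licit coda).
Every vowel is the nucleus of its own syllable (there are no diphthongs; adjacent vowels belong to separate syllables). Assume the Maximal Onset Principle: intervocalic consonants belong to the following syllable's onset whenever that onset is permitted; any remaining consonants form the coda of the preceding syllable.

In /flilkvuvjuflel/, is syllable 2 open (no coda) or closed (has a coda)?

open

The vowels are i, u, u, e — 4 nuclei, so 4 syllables.
σ1/σ2 boundary: /lkv/; trying suffixes from longest down, /v/ is the first permitted one, so coda /lk/ | onset /v/.
σ2/σ3 boundary: /vj/ is a licit onset in full, so it all attaches to the next syllable.
σ3/σ4 boundary: cluster /fl/ — /fl/ is itself a permitted onset, so the whole cluster goes right; preceding coda = ∅.
Result: flilk.vu.vju.flel.
Syllable 2 is /vu/; it ends in its nucleus with no coda, so it is open.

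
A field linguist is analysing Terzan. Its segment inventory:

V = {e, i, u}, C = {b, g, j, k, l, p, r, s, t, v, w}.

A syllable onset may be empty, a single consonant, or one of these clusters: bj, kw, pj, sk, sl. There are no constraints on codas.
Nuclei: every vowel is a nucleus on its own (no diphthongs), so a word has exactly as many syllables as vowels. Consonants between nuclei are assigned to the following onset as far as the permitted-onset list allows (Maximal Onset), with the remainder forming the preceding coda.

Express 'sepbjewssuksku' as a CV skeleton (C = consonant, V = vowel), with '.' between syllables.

CVC.CCVCC.CVC.CCV

The vowels are e, e, u, u — 4 nuclei, so 4 syllables.
/e…e/ gap (V1→V2): /pbj/; trying suffixes from longest down, /bj/ is the first permitted one, so coda /p/ | onset /bj/.
/e…u/ gap (V2→V3): /wss/; trying suffixes from longest down, /s/ is the first permitted one, so coda /ws/ | onset /s/.
/u…u/ gap (V3→V4): cluster /ksk/ — the longest permitted-onset suffix is /sk/; onset = /sk/, preceding coda = /k/.
Syllabification: sep.bjews.suk.sku.
Mapping each syllable to C/V: /sep/ → CVC, /bjews/ → CCVCC, /suk/ → CVC, /sku/ → CCV.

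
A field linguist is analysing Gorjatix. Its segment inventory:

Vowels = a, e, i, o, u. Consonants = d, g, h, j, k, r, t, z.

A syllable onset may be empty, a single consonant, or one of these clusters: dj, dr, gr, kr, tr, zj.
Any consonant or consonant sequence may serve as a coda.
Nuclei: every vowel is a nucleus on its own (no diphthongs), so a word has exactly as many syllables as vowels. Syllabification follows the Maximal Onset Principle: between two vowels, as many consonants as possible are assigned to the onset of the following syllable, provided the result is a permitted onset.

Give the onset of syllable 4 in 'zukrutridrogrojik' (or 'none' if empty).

The vowels are u, u, i, o, o, i — 6 nuclei, so 6 syllables.
σ1/σ2 boundary: /kr/ is a licit onset in full, so it all attaches to the next syllable.
σ2/σ3 boundary: /tr/ — entire cluster is a permitted onset → onset /tr/, coda ∅.
σ3/σ4 boundary: /dr/ is a licit onset in full, so it all attaches to the next syllable.
σ4/σ5 boundary: /gr/ — entire cluster is a permitted onset → onset /gr/, coda ∅.
σ5/σ6 boundary: just /j/ — single C goes to the following onset.
Syllabification: zu.kru.tri.dro.gro.jik.
Syllable 4 is /dro/: onset /dr/, nucleus /o/, coda ∅.

dr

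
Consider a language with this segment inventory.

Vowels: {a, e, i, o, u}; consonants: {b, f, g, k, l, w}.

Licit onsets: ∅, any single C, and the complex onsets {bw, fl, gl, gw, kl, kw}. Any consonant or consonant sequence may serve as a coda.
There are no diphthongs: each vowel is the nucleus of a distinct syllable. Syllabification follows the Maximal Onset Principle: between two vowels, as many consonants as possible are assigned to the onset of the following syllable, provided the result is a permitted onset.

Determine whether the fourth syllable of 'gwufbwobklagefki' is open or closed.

Nuclei (vowels): u, o, a, e, i → 5 syllables.
Between /u/ (V1) and /o/ (V2): /fbw/ — longest licit onset from the right is /bw/, leaving /f/ as coda.
Between /o/ (V2) and /a/ (V3): /bkl/ splits as /b/ + /kl/ (/kl/ is the longest suffix that is a licit onset).
Between /a/ (V3) and /e/ (V4): /g/ is a single consonant, so it becomes the next onset.
Between /e/ (V4) and /i/ (V5): /fk/ — longest licit onset from the right is /k/, leaving /f/ as coda.
So the parse is gwuf.bwob.kla.gef.ki.
Syllable 4 is /gef/ with coda /f/, so it is closed.

closed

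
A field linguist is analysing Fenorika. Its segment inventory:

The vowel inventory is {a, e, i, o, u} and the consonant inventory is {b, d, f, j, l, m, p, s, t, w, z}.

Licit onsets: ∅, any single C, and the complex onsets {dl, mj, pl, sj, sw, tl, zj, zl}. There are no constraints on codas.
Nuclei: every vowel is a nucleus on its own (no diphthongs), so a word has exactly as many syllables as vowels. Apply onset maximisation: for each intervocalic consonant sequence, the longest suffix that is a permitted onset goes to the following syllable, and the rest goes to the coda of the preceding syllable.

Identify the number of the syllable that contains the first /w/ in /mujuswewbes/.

3

The vowels are u, u, e, e — 4 nuclei, so 4 syllables.
V1 /u/ – V2 /u/: /j/ is a single consonant, so it becomes the next onset.
V2 /u/ – V3 /e/: cluster /sw/ — /sw/ is itself a permitted onset, so the whole cluster goes right; preceding coda = ∅.
V3 /e/ – V4 /e/: /wb/ splits as /w/ + /b/ (/b/ is the longest suffix that is a licit onset).
Syllabification: mu.ju.swew.bes.
The first /w/ is in the onset of syllable 3 (/swew/).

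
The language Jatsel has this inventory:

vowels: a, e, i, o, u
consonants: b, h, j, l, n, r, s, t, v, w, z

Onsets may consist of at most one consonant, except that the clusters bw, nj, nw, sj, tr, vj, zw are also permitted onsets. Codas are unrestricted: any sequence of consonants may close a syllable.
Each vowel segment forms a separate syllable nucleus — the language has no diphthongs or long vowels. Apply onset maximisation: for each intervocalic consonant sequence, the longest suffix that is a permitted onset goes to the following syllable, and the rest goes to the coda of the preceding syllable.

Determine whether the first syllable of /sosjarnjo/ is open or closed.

The vowels are o, a, o — 3 nuclei, so 3 syllables.
/o…a/ gap (V1→V2): cluster /sj/ — /sj/ is itself a permitted onset, so the whole cluster goes right; preceding coda = ∅.
/a…o/ gap (V2→V3): /rnj/; trying suffixes from longest down, /nj/ is the first permitted one, so coda /r/ | onset /nj/.
So the parse is so.sjar.njo.
Syllable 1 is /so/; it ends in its nucleus with no coda, so it is open.

open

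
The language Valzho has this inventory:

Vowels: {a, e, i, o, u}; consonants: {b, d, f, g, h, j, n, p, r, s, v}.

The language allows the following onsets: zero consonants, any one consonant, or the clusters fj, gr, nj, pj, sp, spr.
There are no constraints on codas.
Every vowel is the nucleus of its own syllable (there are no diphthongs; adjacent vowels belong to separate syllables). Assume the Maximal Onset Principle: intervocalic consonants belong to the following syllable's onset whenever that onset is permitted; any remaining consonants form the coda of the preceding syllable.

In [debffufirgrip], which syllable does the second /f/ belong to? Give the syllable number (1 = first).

Nuclei (vowels): e, u, i, i → 4 syllables.
/e…u/ gap (V1→V2): /bff/ — longest licit onset from the right is /f/, leaving /bf/ as coda.
/u…i/ gap (V2→V3): /f/ is a single consonant, so it becomes the next onset.
/i…i/ gap (V3→V4): /rgr/ splits as /r/ + /gr/ (/gr/ is the longest suffix that is a licit onset).
Result: debf.fu.fir.grip.
The second /f/ is in the onset of syllable 2 (/fu/).

2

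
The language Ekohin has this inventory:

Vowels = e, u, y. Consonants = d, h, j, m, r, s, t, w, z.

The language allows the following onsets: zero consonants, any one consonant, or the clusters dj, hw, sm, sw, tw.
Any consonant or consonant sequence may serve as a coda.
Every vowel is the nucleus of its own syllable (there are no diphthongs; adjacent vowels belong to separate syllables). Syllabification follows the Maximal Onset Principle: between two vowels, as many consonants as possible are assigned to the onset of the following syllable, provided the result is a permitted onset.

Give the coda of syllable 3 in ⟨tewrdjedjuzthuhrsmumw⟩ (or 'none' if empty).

zt

Nuclei (vowels): e, e, u, u, u → 5 syllables.
σ1/σ2 boundary: /wrdj/ — longest licit onset from the right is /dj/, leaving /wr/ as coda.
σ2/σ3 boundary: /dj/ is a licit onset in full, so it all attaches to the next syllable.
σ3/σ4 boundary: /zth/; trying suffixes from longest down, /h/ is the first permitted one, so coda /zt/ | onset /h/.
σ4/σ5 boundary: cluster /hrsm/ — the longest permitted-onset suffix is /sm/; onset = /sm/, preceding coda = /hr/.
So the parse is tewr.dje.djuzt.huhr.smumw.
Syllable 3 is /djuzt/: onset /dj/, nucleus /u/, coda /zt/.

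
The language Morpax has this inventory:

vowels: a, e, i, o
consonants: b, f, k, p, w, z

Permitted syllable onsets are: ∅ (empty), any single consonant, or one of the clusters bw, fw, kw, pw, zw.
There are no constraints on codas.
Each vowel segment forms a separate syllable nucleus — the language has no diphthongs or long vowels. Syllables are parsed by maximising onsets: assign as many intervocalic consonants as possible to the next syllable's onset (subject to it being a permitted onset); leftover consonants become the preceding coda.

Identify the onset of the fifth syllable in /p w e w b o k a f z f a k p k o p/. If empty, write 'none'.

Nuclei (vowels): e, o, a, a, o → 5 syllables.
σ1/σ2 boundary: /wb/ splits as /w/ + /b/ (/b/ is the longest suffix that is a licit onset).
σ2/σ3 boundary: just /k/ — single C goes to the following onset.
σ3/σ4 boundary: cluster /fzf/ — the longest permitted-onset suffix is /f/; onset = /f/, preceding coda = /fz/.
σ4/σ5 boundary: cluster /kpk/ — the longest permitted-onset suffix is /k/; onset = /k/, preceding coda = /kp/.
Syllabification: pwew.bo.kafz.fakp.kop.
Syllable 5 is /kop/: onset /k/, nucleus /o/, coda /p/.

k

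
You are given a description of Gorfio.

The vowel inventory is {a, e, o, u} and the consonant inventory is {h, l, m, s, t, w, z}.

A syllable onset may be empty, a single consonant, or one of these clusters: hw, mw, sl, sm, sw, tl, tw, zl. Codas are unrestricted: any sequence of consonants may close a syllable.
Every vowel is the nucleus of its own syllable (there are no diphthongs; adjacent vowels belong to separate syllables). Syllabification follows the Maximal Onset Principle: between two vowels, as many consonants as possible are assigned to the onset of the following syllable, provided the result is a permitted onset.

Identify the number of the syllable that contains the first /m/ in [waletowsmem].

4

Vowels present: a, e, o, e; each is a nucleus, giving 4 syllables.
σ1/σ2 boundary: just /l/ — single C goes to the following onset.
σ2/σ3 boundary: just /t/ — single C goes to the following onset.
σ3/σ4 boundary: /wsm/ splits as /w/ + /sm/ (/sm/ is the longest suffix that is a licit onset).
Putting it together: wa.le.tow.smem.
The first /m/ is in the onset of syllable 4 (/smem/).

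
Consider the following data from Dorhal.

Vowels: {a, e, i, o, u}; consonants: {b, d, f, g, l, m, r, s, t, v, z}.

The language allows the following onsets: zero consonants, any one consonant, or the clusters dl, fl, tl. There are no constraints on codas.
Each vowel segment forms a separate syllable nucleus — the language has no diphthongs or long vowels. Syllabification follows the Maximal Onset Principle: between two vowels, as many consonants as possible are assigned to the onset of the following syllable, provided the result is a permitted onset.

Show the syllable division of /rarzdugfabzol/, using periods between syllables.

Vowels present: a, u, a, o; each is a nucleus, giving 4 syllables.
σ1/σ2 boundary: cluster /rzd/ — the longest permitted-onset suffix is /d/; onset = /d/, preceding coda = /rz/.
σ2/σ3 boundary: /gf/ — longest licit onset from the right is /f/, leaving /g/ as coda.
σ3/σ4 boundary: cluster /bz/ — the longest permitted-onset suffix is /z/; onset = /z/, preceding coda = /b/.

rarz.dug.fab.zol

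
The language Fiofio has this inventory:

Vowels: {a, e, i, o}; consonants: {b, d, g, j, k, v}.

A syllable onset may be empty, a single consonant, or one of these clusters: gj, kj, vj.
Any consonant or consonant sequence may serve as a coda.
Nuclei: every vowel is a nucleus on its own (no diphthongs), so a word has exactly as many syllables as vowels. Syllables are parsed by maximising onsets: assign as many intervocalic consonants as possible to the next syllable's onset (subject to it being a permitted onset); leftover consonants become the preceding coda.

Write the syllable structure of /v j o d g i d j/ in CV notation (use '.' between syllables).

The vowels are o, i — 2 nuclei, so 2 syllables.
V1 /o/ – V2 /i/: /dg/ — longest licit onset from the right is /g/, leaving /d/ as coda.
Result: vjod.gidj.
Mapping each syllable to C/V: /vjod/ → CCVC, /gidj/ → CVCC.

CCVC.CVCC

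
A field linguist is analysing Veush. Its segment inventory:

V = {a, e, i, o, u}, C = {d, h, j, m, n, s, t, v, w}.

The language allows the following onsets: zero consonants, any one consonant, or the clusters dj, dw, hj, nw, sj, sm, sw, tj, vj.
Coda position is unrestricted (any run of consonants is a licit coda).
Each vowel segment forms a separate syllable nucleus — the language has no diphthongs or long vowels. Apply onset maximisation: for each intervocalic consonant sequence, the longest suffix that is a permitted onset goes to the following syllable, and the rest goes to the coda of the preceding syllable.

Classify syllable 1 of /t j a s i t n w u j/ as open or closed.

open

Nuclei (vowels): a, i, u → 3 syllables.
/a…i/ gap (V1→V2): just /s/ — single C goes to the following onset.
/i…u/ gap (V2→V3): /tnw/; trying suffixes from longest down, /nw/ is the first permitted one, so coda /t/ | onset /nw/.
Result: tja.sit.nwuj.
Syllable 1 is /tja/; it ends in its nucleus with no coda, so it is open.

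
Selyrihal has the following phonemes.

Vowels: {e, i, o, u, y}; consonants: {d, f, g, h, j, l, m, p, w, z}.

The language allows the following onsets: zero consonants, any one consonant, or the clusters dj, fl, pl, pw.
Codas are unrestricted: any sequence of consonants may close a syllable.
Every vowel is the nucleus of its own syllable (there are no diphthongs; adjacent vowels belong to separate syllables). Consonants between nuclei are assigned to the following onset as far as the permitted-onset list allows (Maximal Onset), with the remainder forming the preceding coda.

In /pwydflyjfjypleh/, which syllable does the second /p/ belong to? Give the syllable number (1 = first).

Vowels present: y, y, y, e; each is a nucleus, giving 4 syllables.
Between /y/ (V1) and /y/ (V2): cluster /dfl/ — the longest permitted-onset suffix is /fl/; onset = /fl/, preceding coda = /d/.
Between /y/ (V2) and /y/ (V3): /jfj/ splits as /jf/ + /j/ (/j/ is the longest suffix that is a licit onset).
Between /y/ (V3) and /e/ (V4): cluster /pl/ — /pl/ is itself a permitted onset, so the whole cluster goes right; preceding coda = ∅.
Result: pwyd.flyjf.jy.pleh.
The second /p/ is in the onset of syllable 4 (/pleh/).

4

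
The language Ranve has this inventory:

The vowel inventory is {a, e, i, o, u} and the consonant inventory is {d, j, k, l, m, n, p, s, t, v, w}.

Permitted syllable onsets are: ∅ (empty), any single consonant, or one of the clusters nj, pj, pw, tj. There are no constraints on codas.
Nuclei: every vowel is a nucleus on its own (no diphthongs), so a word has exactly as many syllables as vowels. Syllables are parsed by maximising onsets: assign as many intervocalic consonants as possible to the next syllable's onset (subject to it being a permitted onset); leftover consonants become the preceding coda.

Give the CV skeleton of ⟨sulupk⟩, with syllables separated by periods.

CV.CVCC

The vowels are u, u — 2 nuclei, so 2 syllables.
V1 /u/ – V2 /u/: /l/ is a single consonant, so it becomes the next onset.
Result: su.lupk.
Mapping each syllable to C/V: /su/ → CV, /lupk/ → CVCC.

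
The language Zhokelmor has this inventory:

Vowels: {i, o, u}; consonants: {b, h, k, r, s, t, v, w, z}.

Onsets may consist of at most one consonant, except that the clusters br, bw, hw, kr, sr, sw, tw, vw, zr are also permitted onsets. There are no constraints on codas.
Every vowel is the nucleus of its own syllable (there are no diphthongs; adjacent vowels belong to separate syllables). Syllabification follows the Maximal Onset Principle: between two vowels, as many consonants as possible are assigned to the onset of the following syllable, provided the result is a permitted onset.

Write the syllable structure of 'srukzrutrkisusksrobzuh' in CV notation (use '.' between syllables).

The vowels are u, u, i, u, o, u — 6 nuclei, so 6 syllables.
/u…u/ gap (V1→V2): /kzr/ splits as /k/ + /zr/ (/zr/ is the longest suffix that is a licit onset).
/u…i/ gap (V2→V3): /trk/ — longest licit onset from the right is /k/, leaving /tr/ as coda.
/i…u/ gap (V3→V4): just /s/ — single C goes to the following onset.
/u…o/ gap (V4→V5): /sksr/ splits as /sk/ + /sr/ (/sr/ is the longest suffix that is a licit onset).
/o…u/ gap (V5→V6): cluster /bz/ — the longest permitted-onset suffix is /z/; onset = /z/, preceding coda = /b/.
Putting it together: sruk.zrutr.ki.susk.srob.zuh.
Mapping each syllable to C/V: /sruk/ → CCVC, /zrutr/ → CCVCC, /ki/ → CV, /susk/ → CVCC, /srob/ → CCVC, /zuh/ → CVC.

CCVC.CCVCC.CV.CVCC.CCVC.CVC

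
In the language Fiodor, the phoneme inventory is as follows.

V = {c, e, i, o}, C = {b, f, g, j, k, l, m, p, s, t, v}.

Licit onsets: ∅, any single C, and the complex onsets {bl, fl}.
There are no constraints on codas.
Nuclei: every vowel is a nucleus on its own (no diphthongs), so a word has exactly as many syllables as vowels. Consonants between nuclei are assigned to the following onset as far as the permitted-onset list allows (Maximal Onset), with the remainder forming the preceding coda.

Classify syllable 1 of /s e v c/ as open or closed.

Vowels present: e, c; each is a nucleus, giving 2 syllables.
σ1/σ2 boundary: just /v/ — single C goes to the following onset.
Putting it together: se.vc.
Syllable 1 is /se/; it ends in its nucleus with no coda, so it is open.

open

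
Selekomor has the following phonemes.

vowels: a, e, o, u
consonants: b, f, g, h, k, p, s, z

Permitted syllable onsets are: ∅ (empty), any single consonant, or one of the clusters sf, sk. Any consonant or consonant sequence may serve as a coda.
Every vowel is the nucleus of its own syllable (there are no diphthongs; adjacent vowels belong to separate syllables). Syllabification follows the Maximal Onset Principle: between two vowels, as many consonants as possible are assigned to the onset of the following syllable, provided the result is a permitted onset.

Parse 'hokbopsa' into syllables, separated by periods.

Vowels present: o, o, a; each is a nucleus, giving 3 syllables.
/o…o/ gap (V1→V2): cluster /kb/ — the longest permitted-onset suffix is /b/; onset = /b/, preceding coda = /k/.
/o…a/ gap (V2→V3): /ps/ — longest licit onset from the right is /s/, leaving /p/ as coda.

hok.bop.sa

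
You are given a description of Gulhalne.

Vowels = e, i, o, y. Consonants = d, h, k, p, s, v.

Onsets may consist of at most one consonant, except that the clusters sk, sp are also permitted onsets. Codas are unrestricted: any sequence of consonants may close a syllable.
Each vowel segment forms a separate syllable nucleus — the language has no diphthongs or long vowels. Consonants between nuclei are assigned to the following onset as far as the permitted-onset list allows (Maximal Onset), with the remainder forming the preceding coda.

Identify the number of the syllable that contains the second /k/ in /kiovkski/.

Nuclei (vowels): i, o, i → 3 syllables.
Between /i/ (V1) and /o/ (V2): hiatus — the boundary sits between the two vowels.
Between /o/ (V2) and /i/ (V3): cluster /vksk/ — the longest permitted-onset suffix is /sk/; onset = /sk/, preceding coda = /vk/.
So the parse is ki.ovk.ski.
The second /k/ is in the coda of syllable 2 (/ovk/).

2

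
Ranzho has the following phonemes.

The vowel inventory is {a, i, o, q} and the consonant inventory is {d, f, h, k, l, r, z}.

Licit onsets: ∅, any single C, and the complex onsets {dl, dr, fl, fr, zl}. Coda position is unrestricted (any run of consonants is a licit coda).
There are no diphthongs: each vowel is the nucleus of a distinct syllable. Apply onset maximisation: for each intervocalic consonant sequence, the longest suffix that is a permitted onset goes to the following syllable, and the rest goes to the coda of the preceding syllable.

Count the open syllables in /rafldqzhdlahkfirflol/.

0

Nuclei (vowels): a, q, a, i, o → 5 syllables.
Between /a/ (V1) and /q/ (V2): cluster /fld/ — the longest permitted-onset suffix is /d/; onset = /d/, preceding coda = /fl/.
Between /q/ (V2) and /a/ (V3): /zhdl/; trying suffixes from longest down, /dl/ is the first permitted one, so coda /zh/ | onset /dl/.
Between /a/ (V3) and /i/ (V4): /hkf/ — longest licit onset from the right is /f/, leaving /hk/ as coda.
Between /i/ (V4) and /o/ (V5): /rfl/; trying suffixes from longest down, /fl/ is the first permitted one, so coda /r/ | onset /fl/.
Result: rafl.dqzh.dlahk.fir.flol.
Classifying each syllable: /rafl/ (closed), /dqzh/ (closed), /dlahk/ (closed), /fir/ (closed), /flol/ (closed).
Open syllables: 0.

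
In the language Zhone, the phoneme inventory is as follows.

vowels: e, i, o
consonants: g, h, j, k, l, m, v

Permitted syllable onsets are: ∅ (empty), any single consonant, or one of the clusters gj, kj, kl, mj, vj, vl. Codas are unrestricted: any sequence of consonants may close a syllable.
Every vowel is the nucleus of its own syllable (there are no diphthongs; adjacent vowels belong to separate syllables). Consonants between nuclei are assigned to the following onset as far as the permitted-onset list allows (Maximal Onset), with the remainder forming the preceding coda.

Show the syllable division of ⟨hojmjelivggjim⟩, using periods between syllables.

hoj.mje.livg.gjim

Vowels present: o, e, i, i; each is a nucleus, giving 4 syllables.
σ1/σ2 boundary: /jmj/; trying suffixes from longest down, /mj/ is the first permitted one, so coda /j/ | onset /mj/.
σ2/σ3 boundary: /l/ → onset of the next syllable (single consonants are always licit onsets).
σ3/σ4 boundary: /vggj/ — longest licit onset from the right is /gj/, leaving /vg/ as coda.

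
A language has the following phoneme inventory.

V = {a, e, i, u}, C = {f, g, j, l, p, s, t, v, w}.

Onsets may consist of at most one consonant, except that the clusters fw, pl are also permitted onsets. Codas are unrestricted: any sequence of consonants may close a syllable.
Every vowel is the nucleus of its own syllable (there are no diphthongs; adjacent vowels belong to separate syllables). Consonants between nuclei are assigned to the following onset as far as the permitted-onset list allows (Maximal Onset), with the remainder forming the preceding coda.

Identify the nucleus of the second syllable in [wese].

e

The vowels are e, e — 2 nuclei, so 2 syllables.
The second nucleus (vowel 2 from the left) is /e/.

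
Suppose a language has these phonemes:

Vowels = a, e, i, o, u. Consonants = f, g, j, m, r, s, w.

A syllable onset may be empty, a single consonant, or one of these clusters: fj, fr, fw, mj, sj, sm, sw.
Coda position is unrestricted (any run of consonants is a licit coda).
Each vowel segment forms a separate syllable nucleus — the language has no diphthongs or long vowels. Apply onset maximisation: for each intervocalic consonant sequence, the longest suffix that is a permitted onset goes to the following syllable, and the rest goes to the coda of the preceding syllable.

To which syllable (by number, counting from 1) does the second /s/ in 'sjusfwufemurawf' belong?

1

Nuclei (vowels): u, u, e, u, a → 5 syllables.
/u…u/ gap (V1→V2): cluster /sfw/ — the longest permitted-onset suffix is /fw/; onset = /fw/, preceding coda = /s/.
/u…e/ gap (V2→V3): just /f/ — single C goes to the following onset.
/e…u/ gap (V3→V4): /m/ → onset of the next syllable (single consonants are always licit onsets).
/u…a/ gap (V4→V5): just /r/ — single C goes to the following onset.
So the parse is sjus.fwu.fe.mu.rawf.
The second /s/ is in the coda of syllable 1 (/sjus/).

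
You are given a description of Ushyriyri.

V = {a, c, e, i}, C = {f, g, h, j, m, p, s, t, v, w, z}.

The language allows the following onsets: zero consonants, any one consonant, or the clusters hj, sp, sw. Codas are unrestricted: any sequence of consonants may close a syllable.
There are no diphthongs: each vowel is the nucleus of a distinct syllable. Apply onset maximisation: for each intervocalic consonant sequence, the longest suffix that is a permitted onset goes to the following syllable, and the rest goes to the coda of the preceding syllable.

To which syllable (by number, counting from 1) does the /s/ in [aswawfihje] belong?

The vowels are a, a, i, e — 4 nuclei, so 4 syllables.
/a…a/ gap (V1→V2): cluster /sw/ — /sw/ is itself a permitted onset, so the whole cluster goes right; preceding coda = ∅.
/a…i/ gap (V2→V3): /wf/; trying suffixes from longest down, /f/ is the first permitted one, so coda /w/ | onset /f/.
/i…e/ gap (V3→V4): cluster /hj/ — /hj/ is itself a permitted onset, so the whole cluster goes right; preceding coda = ∅.
Result: a.swaw.fi.hje.
The /s/ is in the onset of syllable 2 (/swaw/).

2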